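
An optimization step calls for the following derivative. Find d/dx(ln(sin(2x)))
Chain rule: d/dx[ln(u)]=u'/u where u=sin(2x)
u'=2cos(2x)

Answer: (2cos(2x))/(sin(2x))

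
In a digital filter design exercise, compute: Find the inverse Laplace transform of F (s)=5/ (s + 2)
L^(-1){5/(s-a)} = c·e^(at)
Here a = -2, c = 5

Answer: 5e^(-2t)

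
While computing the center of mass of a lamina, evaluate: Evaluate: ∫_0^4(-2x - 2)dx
Step 1: Find antiderivative F(x) = -x^2 - 2x
Step 2: F(4) - F(0) = -24 - (0) = -24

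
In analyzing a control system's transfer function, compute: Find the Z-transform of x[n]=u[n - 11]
Using the time-shift property: Z{u[n-11]}=z^(-11) * z/(z-1)
=z^(-10)/(z-1)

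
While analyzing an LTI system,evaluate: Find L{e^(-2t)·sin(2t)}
First shifting: L{e^(at)f(t)}=F(s-a)
L{sin(2t)}=2/(s²+4)
Shift: 2/((s+2)²+4)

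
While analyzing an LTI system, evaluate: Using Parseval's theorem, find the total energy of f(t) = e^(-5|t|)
Parseval's theorem: E = integral |f(t)|^2 dt = (1/2pi) integral |F(omega)|^2 domega
E = integral_{-inf}^{inf} e^(-10|t|) dt = 2*integral_0^inf e^(-10t) dt = 2/(2*5) = 1/5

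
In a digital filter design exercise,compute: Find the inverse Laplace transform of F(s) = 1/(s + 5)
L^(-1){1/(s-a)}=c·e^(at)
Here a=-5, c=1

Answer: e^(-5t)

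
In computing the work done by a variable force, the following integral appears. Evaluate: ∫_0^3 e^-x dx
Antiderivative: -e^-x
Evaluate: -(e^-3 - 1)

Answer: (e^-3 - 1)/(-1)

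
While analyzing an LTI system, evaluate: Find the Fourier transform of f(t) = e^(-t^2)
The Fourier transform of a Gaussian e^(-t^2) is sqrt(pi)*e^(-omega^2/4).
With a=1: F(omega)=sqrt(pi)*e^(-omega^2/4)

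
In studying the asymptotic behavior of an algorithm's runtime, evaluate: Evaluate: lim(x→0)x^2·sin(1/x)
Squeeze theorem: -|x^2| ≤ x^2·sin(1/x) ≤ |x^2|
Since x^2 → 0 as x → 0, by squeeze theorem the limit is 0

Answer: 0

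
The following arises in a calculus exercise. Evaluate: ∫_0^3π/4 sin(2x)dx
Antiderivative: -cos(2x)/2
Evaluate at bounds: [-cos(2·3π/4)/2] - [-cos(2·0)/2]
=(-(0) + (1))/2=1/2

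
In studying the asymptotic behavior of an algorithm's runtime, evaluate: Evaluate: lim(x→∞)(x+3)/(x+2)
Divide numerator and denominator by x:
lim (1+3/x)/(1+2/x) = 1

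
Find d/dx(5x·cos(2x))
Product rule: (fg)' = f'g + fg'
f = 5x, f' = 5
g = cos(2x), g' = -2·sin(2x)

Answer: 5·cos(2x) - 10x·sin(2x)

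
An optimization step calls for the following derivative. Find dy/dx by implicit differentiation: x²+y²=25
Differentiate both sides: 2x+2y·(dy/dx) = 0
Solve: dy/dx = -2x/(2y) = -x/y

Answer: dy/dx = -x/y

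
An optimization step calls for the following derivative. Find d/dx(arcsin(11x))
d/dx[arcsin(u)] = u'/√(1-u²), u = 11x, u' = 11

Answer: 11/√(1-121x²)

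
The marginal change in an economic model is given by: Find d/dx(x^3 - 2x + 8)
Power rule: d/dx(ax^n) = n·a·x^(n-1)
Term by term: 3·x^2-2

Answer: 3x^2-2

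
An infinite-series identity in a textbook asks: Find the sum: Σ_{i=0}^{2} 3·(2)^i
Geometric series: S=a(1 - r^n)/(1 - r)
a=3, r=2, n=3
S=3(1-8)/-1=21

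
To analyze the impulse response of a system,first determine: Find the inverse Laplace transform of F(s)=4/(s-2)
L^(-1){4/(s-a)}=c·e^(at)
Here a=2, c=4

Answer: 4e^(2t)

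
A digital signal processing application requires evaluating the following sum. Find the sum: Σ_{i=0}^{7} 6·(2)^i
Geometric series: S=a(1 - r^n)/(1 - r)
a=6, r=2, n=8
S=6(1-256)/-1=1530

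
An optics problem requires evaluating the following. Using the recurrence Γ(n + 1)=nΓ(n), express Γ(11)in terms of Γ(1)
Γ(11)=10Γ(10)=10·9Γ(9)=...=10!·Γ(1)=3628800·Γ(1)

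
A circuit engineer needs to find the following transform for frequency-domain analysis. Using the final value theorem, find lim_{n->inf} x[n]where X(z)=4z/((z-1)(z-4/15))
Final value theorem: lim x[n] = lim_{z->1} (z-1) * X(z)
(z-1) * X(z) = 4z/(z-4/15)
As z->1: 4/(1-4/15) = 4/(11/15) = 60/11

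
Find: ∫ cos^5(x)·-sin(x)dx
Let u = cos(x), du = -sin(x) dx
∫ u^5 du = u^6/6 + C

Answer: cos^6(x)/6 + C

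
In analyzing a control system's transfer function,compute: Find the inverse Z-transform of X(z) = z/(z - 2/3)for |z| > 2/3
Standard pair: z/(z-a) <-> a^n*u[n] for causal signals
With a = 2/3: x[n] = (2/3)^n*u[n]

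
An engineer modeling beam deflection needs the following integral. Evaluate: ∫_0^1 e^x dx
Antiderivative: e^x
Evaluate: (e^1-1)

Answer: e^1-1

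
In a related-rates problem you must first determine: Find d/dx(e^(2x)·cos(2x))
Product rule: (fg)'=f'g + fg'
f=e^(2x), f'=2·e^(2x)
g=cos(2x), g'=-2·sin(2x)

Answer: 2·e^(2x)·cos(2x) - 2·e^(2x)·sin(2x)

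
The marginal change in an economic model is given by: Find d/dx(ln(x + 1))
Chain rule: d/dx[ln(u)]=u'/u where u=x+1
u'=1

Answer: (1)/(x+1)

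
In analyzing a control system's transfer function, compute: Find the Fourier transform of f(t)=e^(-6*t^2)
The Fourier transform of a Gaussian e^(-a * t^2) is sqrt(pi/a) * e^(-omega^2/(4a)).
With a = 6: F(omega) = sqrt(pi/6) * e^(-omega^2/24)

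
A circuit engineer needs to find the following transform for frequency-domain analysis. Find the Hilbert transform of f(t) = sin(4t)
The Hilbert transform shifts each frequency component by -pi/2.
H{sin(wt)}=-cos(wt)
With w=4: H{sin(4t)}=-cos(4t)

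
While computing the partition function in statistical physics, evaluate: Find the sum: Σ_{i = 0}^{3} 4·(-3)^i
Geometric series: S = a(1 - r^n)/(1 - r)
a = 4, r = -3, n = 4
S = 4(1-81)/4 = -80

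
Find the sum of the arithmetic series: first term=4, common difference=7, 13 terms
Last term: a_n=4+(13-1)·7=88
Sum=n(a_1+a_n)/2=13(4+88)/2=598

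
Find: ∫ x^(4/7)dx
Power rule: ∫ x^(4/7) dx=x^(11/7)/(11/7)+C

Answer: (7/11)·x^(11/7)+C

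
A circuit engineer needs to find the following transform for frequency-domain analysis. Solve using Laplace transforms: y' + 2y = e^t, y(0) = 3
Take L: sY - 3+2Y=1/(s-1)
Y(s+2)=1/(s-1)+3
Y=1/((s-1)(s+2))+3/(s+2)
Partial fractions: 1/((s-1)(s+2))=(1/3)/(s-1) - (1/3)/(s+2)
So Y=(1/3)/(s-1)+(8/3)/(s+2)
Inverse Laplace transform (L^(-1){1/(s-1)}=e^t, L^(-1){1/(s+2)}=e^(-2t)):

Answer: y(t)=(1/3)·e^t+(8/3)·e^(-2t)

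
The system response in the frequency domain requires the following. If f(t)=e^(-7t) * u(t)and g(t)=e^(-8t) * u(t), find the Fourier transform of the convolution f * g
By the convolution theorem: F{f * g}=F(omega) * G(omega)
F(omega)=1/(7 + j * omega), G(omega)=1/(8 + j * omega)
F{f * g}=1/((7 + j * omega)(8 + j * omega))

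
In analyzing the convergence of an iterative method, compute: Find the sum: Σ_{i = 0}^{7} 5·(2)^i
Geometric series: S=a(1 - r^n)/(1 - r)
a=5, r=2, n=8
S=5(1-256)/-1=1275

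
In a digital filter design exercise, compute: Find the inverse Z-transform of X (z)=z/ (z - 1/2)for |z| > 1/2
Standard pair: z/(z-a) <-> a^n*u[n] for causal signals
With a = 1/2: x[n] = (1/2)^n*u[n]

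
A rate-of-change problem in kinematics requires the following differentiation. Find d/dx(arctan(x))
d/dx[arctan(u)] = u'/(1 + u²), u = x, u' = 1

Answer: 1/(1 + x²)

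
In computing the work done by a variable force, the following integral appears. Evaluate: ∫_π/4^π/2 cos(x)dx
Antiderivative: sin(x)
Evaluate at bounds: [sin(1·π/2)/1] - [sin(1·π/4)/1]
=((1) - (√2/2))/1=1 - √2/2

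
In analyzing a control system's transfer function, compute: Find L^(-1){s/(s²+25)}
L^(-1){s/(s²+w²)}=cos(wt)
Here w=5

Answer: cos(5t)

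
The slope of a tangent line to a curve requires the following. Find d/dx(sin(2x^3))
Chain rule: d/dx[sin(u)]=cos(u)·u' where u=2x^3
u'=6x^2

Answer: 6x^2·cos(2x^3)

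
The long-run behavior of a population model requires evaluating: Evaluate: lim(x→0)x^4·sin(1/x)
Squeeze theorem: -|x^4| ≤ x^4·sin(1/x) ≤ |x^4|
Since x^4 → 0 as x → 0, by squeeze theorem the limit is 0

Answer: 0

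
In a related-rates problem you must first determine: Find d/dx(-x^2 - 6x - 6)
Power rule: d/dx(ax^n)=n·a·x^(n-1)
Term by term: -2·x - 6

Answer: -2x - 6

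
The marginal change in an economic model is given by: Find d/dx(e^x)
Chain rule: d/dx[e^u] = e^u · u' where u = x
u' = 1

Answer: 1·e^x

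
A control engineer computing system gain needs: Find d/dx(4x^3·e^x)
Product rule: (fg)'=f'g+fg'
f=4x^3, f'=12x^2
g=e^x, g'=e^x

Answer: 12x^2·e^x+4x^3·e^x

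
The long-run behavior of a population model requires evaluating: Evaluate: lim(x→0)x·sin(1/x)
Squeeze theorem: -|x| ≤ x·sin(1/x) ≤ |x|
Since x → 0 as x → 0, by squeeze theorem the limit is 0

Answer: 0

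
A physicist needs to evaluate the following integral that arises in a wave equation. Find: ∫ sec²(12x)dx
Since d/dx[tan(12x)]=12sec²(12x), integral=tan(12x)/12 + C

Answer: (1/12)tan(12x) + C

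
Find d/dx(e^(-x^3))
Chain rule: d/dx[e^u]=e^u · u' where u=-x^3
u'=-3x^2

Answer: -3x^2·e^(-x^3)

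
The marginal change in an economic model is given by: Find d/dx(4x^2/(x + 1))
Quotient rule: (f/g)' = (f'g - fg')/g²
f = 4x^2, f' = 8x
g = x + 1, g' = 1

Answer: (8x·(x + 1) - 4x^2)/(x + 1)²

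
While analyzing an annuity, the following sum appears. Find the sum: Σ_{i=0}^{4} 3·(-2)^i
Geometric series: S=a(1 - r^n)/(1 - r)
a=3, r=-2, n=5
S=3(1 + 32)/3=33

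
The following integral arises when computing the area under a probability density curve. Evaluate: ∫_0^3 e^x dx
Antiderivative: e^x
Evaluate: (e^3 - 1)

Answer: e^3 - 1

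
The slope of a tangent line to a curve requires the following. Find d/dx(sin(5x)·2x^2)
Product rule: (fg)' = f'g + fg'
f = sin(5x), f' = 5·cos(5x)
g = 2x^2, g' = 4x

Answer: 10·cos(5x)·x^2 + 4·sin(5x)·x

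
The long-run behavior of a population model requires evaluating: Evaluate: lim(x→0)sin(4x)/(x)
L'Hôpital (0/0): lim 4cos(4x)/1 = 4/1

Answer: 4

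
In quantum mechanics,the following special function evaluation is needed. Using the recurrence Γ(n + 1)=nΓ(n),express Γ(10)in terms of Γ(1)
Γ(10) = 9Γ(9) = 9·8Γ(8) = ... = 9!·Γ(1) = 362880·Γ(1)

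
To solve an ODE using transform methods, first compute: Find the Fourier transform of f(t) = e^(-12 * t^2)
The Fourier transform of a Gaussian e^(-a * t^2) is sqrt(pi/a) * e^(-omega^2/(4a)).
With a = 12: F(omega) = sqrt(pi/12) * e^(-omega^2/48)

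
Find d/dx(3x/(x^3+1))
Quotient rule: (f/g)' = (f'g - fg')/g²
f = 3x, f' = 3
g = x^3+1, g' = 3x^2

Answer: (3·(x^3+1)-9x^3)/(x^3+1)²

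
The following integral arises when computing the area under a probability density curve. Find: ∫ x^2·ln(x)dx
By parts: u=ln(x), dv=x^2 dx
du=1/x dx, v=x^3/3
=x^3·ln(x)/3 - ∫ x^2/3 dx
=x^3·ln(x)/3 - x^3/9 + C

Answer: x^3(ln(x)/3 - 1/9) + C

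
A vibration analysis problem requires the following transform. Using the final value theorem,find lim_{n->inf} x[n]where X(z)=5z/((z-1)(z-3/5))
Final value theorem: lim x[n] = lim_{z->1} (z-1) * X(z)
(z-1) * X(z) = 5z/(z-3/5)
As z->1: 5/(1-3/5) = 5/(2/5) = 25/2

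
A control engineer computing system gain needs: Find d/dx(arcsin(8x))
d/dx[arcsin(u)] = u'/√(1-u²), u = 8x, u' = 8

Answer: 8/√(1 - 64x²)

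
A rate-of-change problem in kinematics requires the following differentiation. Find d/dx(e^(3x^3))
Chain rule: d/dx[e^u] = e^u · u' where u = 3x^3
u' = 9x^2

Answer: 9x^2·e^(3x^3)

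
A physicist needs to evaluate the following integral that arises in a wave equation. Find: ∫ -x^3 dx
Using power rule: ∫ -x^3 dx=-1/4 x^4 + C=(-1/4)x^4 + C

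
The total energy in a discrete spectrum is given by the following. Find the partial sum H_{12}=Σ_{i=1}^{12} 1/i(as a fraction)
H_12 = 1 + 1/2 + 1/3 + ... + 1/12
= 86021/27720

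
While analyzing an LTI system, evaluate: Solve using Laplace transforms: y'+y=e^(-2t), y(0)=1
Take L: sY - 1+Y=1/(s+2)
Y(s+1)=1/(s+2)+1
Y=1/((s+2)(s+1))+1/(s+1)
Partial fractions: 1/((s+2)(s+1))=-1/(s+2)+1/(s+1)
So Y=-1/(s+2)+2/(s+1)
Inverse Laplace transform (L^(-1){1/(s+2)}=e^(-2t), L^(-1){1/(s+1)}=e^(-t)):

Answer: y(t)=-1·e^(-2t)+2·e^(-t)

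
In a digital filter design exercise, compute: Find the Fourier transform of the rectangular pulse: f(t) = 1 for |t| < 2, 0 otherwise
F(omega)=integral from -2 to 2 of e^(-j*omega*t) dt
=2*sin(2*omega)/omega=4*sinc(2*omega/pi)

Answer: 2*sin(2*omega)/omega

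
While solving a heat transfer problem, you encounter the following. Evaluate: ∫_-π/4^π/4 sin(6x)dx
Antiderivative: -cos(6x)/6
Evaluate at bounds: [-cos(6·π/4)/6] - [-cos(6·-π/4)/6]
= (-(0)+(0))/6 = 0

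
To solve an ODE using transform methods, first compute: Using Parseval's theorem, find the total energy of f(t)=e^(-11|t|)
Parseval's theorem: E=integral |f(t)|^2 dt=(1/2pi) integral |F(omega)|^2 domega
E=integral_{-inf}^{inf} e^(-22|t|) dt=2*integral_0^inf e^(-22t) dt=2/(2*11)=1/11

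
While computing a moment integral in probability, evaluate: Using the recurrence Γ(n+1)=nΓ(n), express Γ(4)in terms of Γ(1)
Γ(4)=3Γ(3)=3·2Γ(2)=...=3!·Γ(1)=6·Γ(1)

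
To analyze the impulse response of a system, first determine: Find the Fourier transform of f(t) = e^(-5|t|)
Using the standard pair: F{e^(-a|t|)}=2a/(a^2 + omega^2)
With a=5: F(omega)=10/(25 + omega^2)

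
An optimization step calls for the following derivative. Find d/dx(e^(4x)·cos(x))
Product rule: (fg)'=f'g+fg'
f=e^(4x), f'=4·e^(4x)
g=cos(x), g'=-sin(x)

Answer: 4·e^(4x)·cos(x) - e^(4x)·sin(x)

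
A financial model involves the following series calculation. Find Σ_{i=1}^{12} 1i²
= 1·n(n + 1)(2n + 1)/6 = 1·12·13·25/6 = 650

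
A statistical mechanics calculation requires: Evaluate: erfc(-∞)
erfc(x)=1 - erf(x); erfc(-∞)=1 - erf(-∞)=1 - (-1)=2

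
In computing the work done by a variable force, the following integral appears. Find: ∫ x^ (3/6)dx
Power rule: ∫ x^(1/2) dx=x^(3/2)/(3/2)+C

Answer: (2/3)·x^(3/2)+C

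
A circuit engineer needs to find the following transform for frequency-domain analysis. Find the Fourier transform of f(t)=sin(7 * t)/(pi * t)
sin(W * t)/(pi * t) = (W/pi) * sinc(W * t/pi) is the impulse response of the ideal low-pass filter with cutoff W (here W = 7).
Its Fourier transform is a rectangular function:
F(omega) = 1 for |omega| < 7, 0 otherwise

Answer: rect(omega/14) [i.e., 1 for |omega| < 7, 0 otherwise]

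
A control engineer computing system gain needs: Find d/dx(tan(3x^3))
Chain rule: d/dx[tan(u)] = sec²(u)·u' where u = 3x^3
u' = 9x^2

Answer: 9x^2·sec²(3x^3)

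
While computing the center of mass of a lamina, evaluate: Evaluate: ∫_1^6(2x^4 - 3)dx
Step 1: Find antiderivative F(x) = (2/5)x^5 - 3x
Step 2: F(6) - F(1) = 15462/5 - (-13/5) = 3095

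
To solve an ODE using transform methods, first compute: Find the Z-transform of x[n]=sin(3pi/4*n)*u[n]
Z{sin(w0*n)*u[n]} = z*sin(w0)/(z^2 - 2z*cos(w0) + 1)
With w0 = 3pi/4: X(z) = z*sin(3pi/4)/(z^2 - 2z*cos(3pi/4) + 1)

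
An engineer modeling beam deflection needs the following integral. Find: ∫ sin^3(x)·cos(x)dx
Let u=sin(x), du=cos(x) dx
∫ u^3 du=u^4/4 + C

Answer: sin^4(x)/4 + C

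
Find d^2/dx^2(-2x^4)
Apply power rule 2 times:
d^1: -8x^3
d^2: -24x^2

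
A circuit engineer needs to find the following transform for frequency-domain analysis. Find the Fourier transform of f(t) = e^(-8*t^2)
The Fourier transform of a Gaussian e^(-a * t^2) is sqrt(pi/a) * e^(-omega^2/(4a)).
With a=8: F(omega)=sqrt(pi/8) * e^(-omega^2/32)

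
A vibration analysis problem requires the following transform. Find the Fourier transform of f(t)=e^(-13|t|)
Using the standard pair: F{e^(-a|t|)}=2a/(a^2+omega^2)
With a=13: F(omega)=26/(169+omega^2)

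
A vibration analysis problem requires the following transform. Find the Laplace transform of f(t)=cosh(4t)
L{cosh(at)}=s/(s²-a²)
L{cosh(4t)}=s/(s²-16)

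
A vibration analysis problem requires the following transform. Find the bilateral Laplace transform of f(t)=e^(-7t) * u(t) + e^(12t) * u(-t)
For e^(-7t)*u(t): L=1/(s+7), Re(s) > -7
For e^(12t)*u(-t): L=-1/(s-12), Re(s) < 12
Combined: F(s)=1/(s+7)-1/(s-12), -7 < Re(s) < 12

Answer: 1/(s+7)-1/(s-12), ROC: -7 < Re(s) < 12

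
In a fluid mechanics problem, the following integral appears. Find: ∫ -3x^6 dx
Using power rule: ∫ -3x^6 dx = -3/7 x^7 + C = (-3/7)x^7 + C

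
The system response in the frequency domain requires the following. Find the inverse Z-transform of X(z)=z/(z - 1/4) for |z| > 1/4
Standard pair: z/(z-a) <-> a^n*u[n] for causal signals
With a=1/4: x[n]=(1/4)^n*u[n]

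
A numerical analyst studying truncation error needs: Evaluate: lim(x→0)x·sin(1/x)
Squeeze theorem: -|x| ≤ x·sin(1/x) ≤ |x|
Since x → 0 as x → 0, by squeeze theorem the limit is 0

Answer: 0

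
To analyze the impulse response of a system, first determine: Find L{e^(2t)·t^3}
First shifting: L{e^(at)f(t)}=F(s-a)
L{t^3}=6/s^4
Shift s → s-2: 6/(s-2)^4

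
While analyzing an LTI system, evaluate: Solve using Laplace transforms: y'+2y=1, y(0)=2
Take L of both sides: sY(s) - 2 + 2Y(s)=1/s
Y(s)(s + 2)=1/s + 2
Y(s)=1/(s(s + 2)) + 2/(s + 2)
Partial fractions: 1/(s(s + 2))=(1/2)/s - (1/2)/(s + 2)
So Y(s)=(1/2)/s + (3/2)/(s + 2)
Inverse transform (L^(-1){1/s}=1, L^(-1){1/(s + 2)}=e^(-2t)):

Answer: y(t)=1/2 + (3/2)·e^(-2t)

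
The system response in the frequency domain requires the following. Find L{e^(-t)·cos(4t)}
First shifting: L{e^(at)f(t)}=F(s-a)
L{cos(4t)}=s/(s²+16)
Shift: (s+1)/((s+1)²+16)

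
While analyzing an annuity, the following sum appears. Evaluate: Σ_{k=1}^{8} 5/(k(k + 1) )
Partial fractions: 5/(k(k+1))=5/k - 5/(k+1)
Telescoping sum: 5(1-1/9)=5·8/9

Answer: 40/9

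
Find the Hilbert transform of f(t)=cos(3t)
The Hilbert transform shifts each frequency component by -pi/2.
H{cos(wt)}=sin(wt)
With w=3: H{cos(3t)}=sin(3t)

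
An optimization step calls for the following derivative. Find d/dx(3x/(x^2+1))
Quotient rule: (f/g)'=(f'g - fg')/g²
f=3x, f'=3
g=x^2 + 1, g'=2x

Answer: (3·(x^2 + 1) - 6x^2)/(x^2 + 1)²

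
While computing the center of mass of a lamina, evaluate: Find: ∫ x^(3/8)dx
Power rule: ∫ x^(3/8) dx = x^(11/8)/(11/8)+C

Answer: (8/11)·x^(11/8)+C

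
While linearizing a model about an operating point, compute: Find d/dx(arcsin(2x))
d/dx[arcsin(u)]=u'/√(1-u²), u=2x, u'=2

Answer: 2/√(1-4x²)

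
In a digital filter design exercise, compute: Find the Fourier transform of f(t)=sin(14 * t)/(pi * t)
sin(W*t)/(pi*t)=(W/pi)*sinc(W*t/pi) is the impulse response of the ideal low-pass filter with cutoff W (here W=14).
Its Fourier transform is a rectangular function:
F(omega)=1 for |omega| < 14, 0 otherwise

Answer: rect(omega/28) [i.e., 1 for |omega| < 14, 0 otherwise]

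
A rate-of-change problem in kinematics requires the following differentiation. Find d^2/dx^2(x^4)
Apply power rule 2 times:
d^1: 4x^3
d^2: 12x^2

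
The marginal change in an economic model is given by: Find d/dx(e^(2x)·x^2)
Product rule: (fg)'=f'g + fg'
f=e^(2x), f'=2·e^(2x)
g=x^2, g'=2x

Answer: 2·e^(2x)·x^2 + 2·e^(2x)·x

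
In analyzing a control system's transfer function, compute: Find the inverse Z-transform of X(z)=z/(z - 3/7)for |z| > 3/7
Standard pair: z/(z-a) <-> a^n*u[n] for causal signals
With a = 3/7: x[n] = (3/7)^n*u[n]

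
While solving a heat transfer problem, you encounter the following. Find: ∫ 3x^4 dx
Using power rule: ∫ 3x^4 dx = 3/5 x^5+C = (3/5)x^5+C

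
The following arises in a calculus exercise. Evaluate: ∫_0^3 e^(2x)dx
Antiderivative: (1/2)e^(2x)
Evaluate: (1/2)(e^6 - 1)

Answer: (e^6 - 1)/2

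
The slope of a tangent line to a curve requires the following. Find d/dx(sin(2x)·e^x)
Product rule: (fg)' = f'g + fg'
f = sin(2x), f' = 2·cos(2x)
g = e^x, g' = e^x

Answer: 2·cos(2x)·e^x + sin(2x)·e^x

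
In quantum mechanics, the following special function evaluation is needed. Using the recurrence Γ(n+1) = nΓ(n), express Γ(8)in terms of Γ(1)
Γ(8) = 7Γ(7) = 7·6Γ(6) = ... = 7!·Γ(1) = 5040·Γ(1)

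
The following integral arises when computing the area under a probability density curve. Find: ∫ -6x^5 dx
Using power rule: ∫ -6x^5 dx = -6/6 x^6+C = -x^6+C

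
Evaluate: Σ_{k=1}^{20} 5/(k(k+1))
Partial fractions: 5/(k(k + 1)) = 5/k - 5/(k + 1)
Telescoping sum: 5(1 - 1/21) = 5·20/21

Answer: 100/21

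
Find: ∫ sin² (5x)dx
Using identity sin²(u) = (1 - cos(2u))/2:
∫ (1 - cos(10x))/2 dx = x/2 - sin(10x)/20 + C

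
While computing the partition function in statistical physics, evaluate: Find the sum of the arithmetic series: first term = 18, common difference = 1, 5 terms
Last term: a_n = 18+(5-1)·1 = 22
Sum = n(a_1+a_n)/2 = 5(18+22)/2 = 100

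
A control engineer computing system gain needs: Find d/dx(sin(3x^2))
Chain rule: d/dx[sin(u)]=cos(u)·u' where u=3x^2
u'=6x

Answer: 6x·cos(3x^2)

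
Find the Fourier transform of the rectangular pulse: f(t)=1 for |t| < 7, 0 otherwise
F(omega) = integral from -7 to 7 of e^(-j*omega*t) dt
= 2*sin(7*omega)/omega = 14*sinc(7*omega/pi)

Answer: 2*sin(7*omega)/omega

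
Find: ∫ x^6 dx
Using power rule: ∫ x^6 dx=1/7 x^7+C=(1/7)x^7+C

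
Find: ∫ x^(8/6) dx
Power rule: ∫ x^(4/3) dx=x^(7/3)/(7/3) + C

Answer: (3/7)·x^(7/3) + C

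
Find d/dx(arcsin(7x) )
d/dx[arcsin(u)] = u'/√(1-u²), u = 7x, u' = 7

Answer: 7/√(1 - 49x²)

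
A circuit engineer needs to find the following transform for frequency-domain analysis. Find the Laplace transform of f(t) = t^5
L{t^n}=n!/s^(n + 1)
L{t^5}=5!/s^6=120/s^6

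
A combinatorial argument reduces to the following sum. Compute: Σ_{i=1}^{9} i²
Using formula: Σ i^2 = n(n + 1)(2n + 1)/6 = 9·10·19/6 = 285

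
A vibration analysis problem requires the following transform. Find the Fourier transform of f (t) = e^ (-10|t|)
Using the standard pair: F{e^(-a|t|)}=2a/(a^2+omega^2)
With a=10: F(omega)=20/(100+omega^2)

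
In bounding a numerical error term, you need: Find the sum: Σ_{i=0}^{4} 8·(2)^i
Geometric series: S=a(1 - r^n)/(1 - r)
a=8, r=2, n=5
S=8(1 - 32)/-1=248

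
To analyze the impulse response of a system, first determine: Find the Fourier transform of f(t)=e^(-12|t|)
Using the standard pair: F{e^(-a|t|)}=2a/(a^2 + omega^2)
With a=12: F(omega)=24/(144 + omega^2)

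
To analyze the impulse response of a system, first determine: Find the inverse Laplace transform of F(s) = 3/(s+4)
L^(-1){3/(s-a)} = c·e^(at)
Here a = -4, c = 3

Answer: 3e^(-4t)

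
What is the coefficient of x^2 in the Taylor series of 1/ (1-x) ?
1/(1-x) = Σ x^n for |x|<1
All coefficients are 1

Answer: 1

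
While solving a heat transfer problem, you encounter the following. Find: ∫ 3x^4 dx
Using power rule: ∫ 3x^4 dx=3/5 x^5 + C=(3/5)x^5 + C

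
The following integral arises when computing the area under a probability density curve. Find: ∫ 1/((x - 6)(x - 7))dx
Partial fractions: 1/((x-6)(x-7))=A/(x-6)+B/(x-7)
A=-1, B=1
∫ [-1· 1/(x-6)+1· 1/(x-7)] dx
=(1)[ln|x-7| - ln|x-6|]+C

Answer: ln|(x-7)/(x-6)|+C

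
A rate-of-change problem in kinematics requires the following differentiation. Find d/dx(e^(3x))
Chain rule: d/dx[e^u] = e^u · u' where u = 3x
u' = 3

Answer: 3·e^(3x)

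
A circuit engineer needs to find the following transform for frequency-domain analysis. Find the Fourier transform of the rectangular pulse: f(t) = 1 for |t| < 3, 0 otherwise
F(omega) = integral from -3 to 3 of e^(-j*omega*t) dt
= 2*sin(3*omega)/omega = 6*sinc(3*omega/pi)

Answer: 2*sin(3*omega)/omega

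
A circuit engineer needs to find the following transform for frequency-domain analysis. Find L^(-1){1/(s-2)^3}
L^(-1){1/(s-a)^n}=t^(n-1)·e^(at)/(n-1)!
Here a=2, n=3: t^2·e^(2t)/2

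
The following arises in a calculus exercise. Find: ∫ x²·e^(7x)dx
Integration by parts twice:
First: u=x², dv=e^(7x) dx => x²e^(7x)/7 - (2/7)∫ xe^(7x) dx
Second (∫ xe^(7x) dx): xe^(7x)/7 - e^(7x)/49
Combining: e^(7x)(x²/7 - 2x/49 + 2/343) + C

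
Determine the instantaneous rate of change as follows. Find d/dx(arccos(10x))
d/dx[arccos(u)]=-u'/√(1-u²), u=10x, u'=10

Answer: -10/√(1-100x²)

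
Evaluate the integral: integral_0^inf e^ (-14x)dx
integral_0^inf e^(-14x) dx = [-1/14*e^(-14x)]_0^inf
= 0 - (-1/14) = 1/14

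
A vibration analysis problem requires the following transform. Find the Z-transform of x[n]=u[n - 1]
Using the time-shift property: Z{u[n-1]}=z^(-1) * z/(z-1)
=z^(0)/(z-1)

Answer: 1/(z-1)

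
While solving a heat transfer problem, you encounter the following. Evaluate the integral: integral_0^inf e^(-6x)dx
integral_0^inf e^(-6x) dx=[-1/6 * e^(-6x)]_0^inf
=0 - (-1/6)=1/6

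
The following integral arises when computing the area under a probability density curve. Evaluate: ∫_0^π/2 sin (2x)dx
Antiderivative: -cos(2x)/2
Evaluate at bounds: [-cos(2·π/2)/2] - [-cos(2·0)/2]
=(-(-1) + (1))/2=1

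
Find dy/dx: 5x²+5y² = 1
Differentiate: 10x + 10y·(dy/dx)=0
dy/dx=-10x/(10y)=-1·(x/y)

Answer: dy/dx=-1·(x/y)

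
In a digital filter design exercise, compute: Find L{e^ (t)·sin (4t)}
First shifting: L{e^(at)f(t)}=F(s-a)
L{sin(4t)}=4/(s² + 16)
Shift: 4/((s-1)² + 16)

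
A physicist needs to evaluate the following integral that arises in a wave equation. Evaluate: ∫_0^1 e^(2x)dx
Antiderivative: (1/2)e^(2x)
Evaluate: (1/2)(e^2 - 1)

Answer: (e^2 - 1)/2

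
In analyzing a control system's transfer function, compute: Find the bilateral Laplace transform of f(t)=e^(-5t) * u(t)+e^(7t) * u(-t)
For e^(-5t) * u(t): L=1/(s + 5), Re(s) > -5
For e^(7t) * u(-t): L=-1/(s-7), Re(s) < 7
Combined: F(s)=1/(s + 5) - 1/(s-7), -5 < Re(s) < 7

Answer: 1/(s + 5) - 1/(s-7), ROC: -5 < Re(s) < 7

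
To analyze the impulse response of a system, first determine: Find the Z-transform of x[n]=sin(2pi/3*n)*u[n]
Z{sin(w0 * n) * u[n]}=z * sin(w0)/(z^2 - 2z * cos(w0) + 1)
With w0=2pi/3: X(z)=z * sin(2pi/3)/(z^2 - 2z * cos(2pi/3) + 1)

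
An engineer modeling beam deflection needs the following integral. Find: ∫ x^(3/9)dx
Power rule: ∫ x^(1/3) dx = x^(4/3)/(4/3)+C

Answer: (3/4)·x^(4/3)+C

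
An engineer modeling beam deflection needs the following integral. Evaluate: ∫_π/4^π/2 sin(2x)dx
Antiderivative: -cos(2x)/2
Evaluate at bounds: [-cos(2·π/2)/2] - [-cos(2·π/4)/2]
=(-(-1)+(0))/2=1/2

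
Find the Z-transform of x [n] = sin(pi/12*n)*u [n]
Z{sin(w0 * n) * u[n]}=z * sin(w0)/(z^2-2z * cos(w0)+1)
With w0=pi/12: X(z)=z * sin(pi/12)/(z^2-2z * cos(pi/12)+1)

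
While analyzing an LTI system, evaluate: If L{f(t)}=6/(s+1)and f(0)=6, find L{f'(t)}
L{f'(t)} = s·F(s) - f(0) = 6s/(s + 1) - 6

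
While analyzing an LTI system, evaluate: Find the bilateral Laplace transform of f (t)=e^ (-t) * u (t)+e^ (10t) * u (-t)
For e^(-t)*u(t): L = 1/(s + 1), Re(s) > -1
For e^(10t)*u(-t): L = -1/(s-10), Re(s) < 10
Combined: F(s) = 1/(s + 1) - 1/(s-10), -1 < Re(s) < 10

Answer: 1/(s + 1) - 1/(s-10), ROC: -1 < Re(s) < 10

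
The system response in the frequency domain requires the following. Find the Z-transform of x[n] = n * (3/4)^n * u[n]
Using the property Z{n * a^n * u[n]} = az/(z-a)^2
With a = 3/4: X(z) = (3/4)z/(z - 3/4)^2, |z| > 3/4

Answer: (3/4)z/(z - 3/4)^2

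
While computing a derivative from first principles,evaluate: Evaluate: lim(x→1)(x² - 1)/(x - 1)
Factor: (x² - 1)=(x-1)(x+1)
Cancel (x-1): lim(x→1) (x+1)=2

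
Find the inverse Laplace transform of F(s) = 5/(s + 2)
L^(-1){5/(s-a)}=c·e^(at)
Here a=-2, c=5

Answer: 5e^(-2t)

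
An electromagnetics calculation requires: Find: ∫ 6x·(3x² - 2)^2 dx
Let u = 3x² - 2, du = 6x dx
∫ u^2 du = u^3/3+C

Answer: (3x² - 2)^3/3+C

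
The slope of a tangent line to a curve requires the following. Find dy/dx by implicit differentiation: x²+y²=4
Differentiate both sides: 2x + 2y·(dy/dx)=0
Solve: dy/dx=-2x/(2y)=-x/y

Answer: dy/dx=-x/y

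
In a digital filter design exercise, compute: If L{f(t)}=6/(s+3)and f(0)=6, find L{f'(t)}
L{f'(t)}=s·F(s) - f(0)=6s/(s+3)-6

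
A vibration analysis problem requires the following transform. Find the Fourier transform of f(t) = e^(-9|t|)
Using the standard pair: F{e^(-a|t|)}=2a/(a^2 + omega^2)
With a=9: F(omega)=18/(81 + omega^2)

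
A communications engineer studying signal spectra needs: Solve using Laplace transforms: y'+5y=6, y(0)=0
Take L of both sides: sY(s)-0+5Y(s) = 6/s
Y(s)(s+5) = 6/s+0
Y(s) = 6/(s(s+5))+0/(s+5)
Partial fractions: 6/(s(s+5)) = (6/5)/s - (6/5)/(s+5)
So Y(s) = (6/5)/s - (6/5)/(s+5)
Inverse transform (L^(-1){1/s} = 1, L^(-1){1/(s+5)} = e^(-5t)):

Answer: y(t) = 6/5 - (6/5)·e^(-5t)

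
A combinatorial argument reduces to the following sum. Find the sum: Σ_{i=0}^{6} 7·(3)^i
Geometric series: S = a(1 - r^n)/(1 - r)
a = 7, r = 3, n = 7
S = 7(1-2187)/-2 = 7651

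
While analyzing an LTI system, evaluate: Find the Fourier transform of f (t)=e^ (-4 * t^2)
The Fourier transform of a Gaussian e^(-a*t^2) is sqrt(pi/a)*e^(-omega^2/(4a)).
With a = 4: F(omega) = sqrt(pi)/2*e^(-omega^2/16)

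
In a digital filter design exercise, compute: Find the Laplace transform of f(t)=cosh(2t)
L{cosh(at)} = s/(s²-a²)
L{cosh(2t)} = s/(s²-4)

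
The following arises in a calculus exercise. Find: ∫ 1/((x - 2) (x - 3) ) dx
Partial fractions: 1/((x-2)(x-3)) = A/(x-2)+B/(x-3)
A = -1, B = 1
∫ [-1· 1/(x-2)+1· 1/(x-3)] dx
= (1)[ln|x-3| - ln|x-2|]+C

Answer: ln|(x-3)/(x-2)|+C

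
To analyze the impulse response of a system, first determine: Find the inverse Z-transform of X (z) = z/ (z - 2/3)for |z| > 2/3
Standard pair: z/(z-a) <-> a^n*u[n] for causal signals
With a=2/3: x[n]=(2/3)^n*u[n]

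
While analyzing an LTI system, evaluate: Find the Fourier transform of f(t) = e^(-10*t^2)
The Fourier transform of a Gaussian e^(-a * t^2) is sqrt(pi/a) * e^(-omega^2/(4a)).
With a=10: F(omega)=sqrt(pi/10) * e^(-omega^2/40)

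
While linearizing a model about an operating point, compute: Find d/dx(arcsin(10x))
d/dx[arcsin(u)]=u'/√(1-u²), u=10x, u'=10

Answer: 10/√(1 - 100x²)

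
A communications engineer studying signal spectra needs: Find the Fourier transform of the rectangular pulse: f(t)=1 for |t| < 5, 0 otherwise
F(omega)=integral from -5 to 5 of e^(-j * omega * t) dt
=2 * sin(5 * omega)/omega=10 * sinc(5 * omega/pi)

Answer: 2 * sin(5 * omega)/omega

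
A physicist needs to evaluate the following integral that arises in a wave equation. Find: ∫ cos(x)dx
Using standard integral: ∫ cos(x) dx=sin(x) + C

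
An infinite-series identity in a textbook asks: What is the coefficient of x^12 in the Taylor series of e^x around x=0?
Taylor series of e^x = Σ x^n/n!
Coefficient of x^12 = 1/12! = 1/479001600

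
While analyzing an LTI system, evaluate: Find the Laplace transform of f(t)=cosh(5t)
L{cosh(at)} = s/(s²-a²)
L{cosh(5t)} = s/(s²-25)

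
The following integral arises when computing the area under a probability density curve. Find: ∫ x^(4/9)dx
Power rule: ∫ x^(4/9) dx=x^(13/9)/(13/9) + C

Answer: (9/13)·x^(13/9) + C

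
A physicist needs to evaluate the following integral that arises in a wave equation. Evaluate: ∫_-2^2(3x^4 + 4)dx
Step 1: Find antiderivative F(x)=(3/5)x^5+4x
Step 2: F(2) - F(-2)=136/5 - (-136/5)=272/5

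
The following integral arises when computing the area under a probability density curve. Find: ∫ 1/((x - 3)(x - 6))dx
Partial fractions: 1/((x-3)(x-6)) = A/(x-3)+B/(x-6)
A = -1/3, B = 1/3
∫ [-1/3· 1/(x-3)+1/3· 1/(x-6)] dx
= (1/3)[ln|x-6| - ln|x-3|]+C

Answer: (1/3)·ln|(x-6)/(x-3)|+C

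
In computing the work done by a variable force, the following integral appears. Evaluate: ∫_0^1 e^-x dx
Antiderivative: -e^-x
Evaluate: -(e^-1 - 1)

Answer: (e^-1 - 1)/(-1)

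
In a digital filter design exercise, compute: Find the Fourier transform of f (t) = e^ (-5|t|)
Using the standard pair: F{e^(-a|t|)} = 2a/(a^2+omega^2)
With a = 5: F(omega) = 10/(25+omega^2)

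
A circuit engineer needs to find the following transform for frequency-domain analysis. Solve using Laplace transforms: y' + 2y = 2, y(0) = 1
Take L of both sides: sY(s) - 1 + 2Y(s)=2/s
Y(s)(s + 2)=2/s + 1
Y(s)=2/(s(s + 2)) + 1/(s + 2)
Partial fractions: 2/(s(s + 2))=1/s - 1/(s + 2)
So Y(s)=1/s
Inverse transform (L^(-1){1/s}=1, L^(-1){1/(s + 2)}=e^(-2t)):

Answer: y(t)=1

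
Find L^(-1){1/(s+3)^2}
L^(-1){1/(s-a)^n} = t^(n-1)·e^(at)/(n-1)!
Here a = -3, n = 2: t^1·e^(-3t)/1

Answer: t·e^(-3t)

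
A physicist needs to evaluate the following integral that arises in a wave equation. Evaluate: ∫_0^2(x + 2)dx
Step 1: Find antiderivative F(x) = (1/2)x^2 + 2x
Step 2: F(2) - F(0) = 6 - (0) = 6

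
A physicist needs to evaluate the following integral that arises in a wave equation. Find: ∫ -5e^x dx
Since d/dx[e^x] = +e^x, we get -5e^x+C

Answer: -5e^x+C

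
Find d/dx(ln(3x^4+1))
Chain rule: d/dx[ln(u)] = u'/u where u = 3x^4 + 1
u' = 12x^3

Answer: (12x^3)/(3x^4 + 1)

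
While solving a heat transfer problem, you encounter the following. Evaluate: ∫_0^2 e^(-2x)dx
Antiderivative: (1/(-2))e^(-2x)
Evaluate: (1/(-2))(e^-4-1)

Answer: (e^-4-1)/(-2)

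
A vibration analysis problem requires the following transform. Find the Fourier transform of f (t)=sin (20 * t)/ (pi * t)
sin(W*t)/(pi*t)=(W/pi)*sinc(W*t/pi) is the impulse response of the ideal low-pass filter with cutoff W (here W=20).
Its Fourier transform is a rectangular function:
F(omega)=1 for |omega| < 20, 0 otherwise

Answer: rect(omega/40) [i.e., 1 for |omega| < 20, 0 otherwise]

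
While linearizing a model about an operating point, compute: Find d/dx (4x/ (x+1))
Quotient rule: (f/g)'=(f'g - fg')/g²
f=4x, f'=4
g=x+1, g'=1

Answer: (4·(x+1)-4x)/(x+1)²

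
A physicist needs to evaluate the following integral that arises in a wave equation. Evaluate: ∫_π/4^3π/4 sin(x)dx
Antiderivative: -cos(x)
Evaluate at bounds: [-cos(1·3π/4)/1] - [-cos(1·π/4)/1]
=(-(-√2/2) + (√2/2))/1=√2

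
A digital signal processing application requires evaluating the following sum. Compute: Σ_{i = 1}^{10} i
Using formula: Σ i^1 = n(n+1)/2 = 10·11/2 = 55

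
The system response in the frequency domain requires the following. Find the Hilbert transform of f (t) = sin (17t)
The Hilbert transform shifts each frequency component by -pi/2.
H{sin(wt)} = -cos(wt)
With w = 17: H{sin(17t)} = -cos(17t)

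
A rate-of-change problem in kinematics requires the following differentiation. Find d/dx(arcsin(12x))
d/dx[arcsin(u)] = u'/√(1-u²), u = 12x, u' = 12

Answer: 12/√(1-144x²)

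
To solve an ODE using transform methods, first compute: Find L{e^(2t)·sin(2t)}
First shifting: L{e^(at)f(t)} = F(s-a)
L{sin(2t)} = 2/(s² + 4)
Shift: 2/((s-2)² + 4)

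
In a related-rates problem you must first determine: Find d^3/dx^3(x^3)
Apply power rule 3 times:
d^1: 3x^2
d^2: 6x
d^3: 6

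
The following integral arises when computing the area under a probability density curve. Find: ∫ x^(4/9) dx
Power rule: ∫ x^(4/9) dx=x^(13/9)/(13/9)+C

Answer: (9/13)·x^(13/9)+C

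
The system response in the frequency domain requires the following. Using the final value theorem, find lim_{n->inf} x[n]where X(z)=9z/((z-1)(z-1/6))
Final value theorem: lim x[n]=lim_{z->1} (z-1) * X(z)
(z-1) * X(z)=9z/(z-1/6)
As z->1: 9/(1 - 1/6)=9/(5/6)=54/5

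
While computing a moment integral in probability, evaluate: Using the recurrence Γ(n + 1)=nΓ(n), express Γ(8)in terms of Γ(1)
Γ(8)=7Γ(7)=7·6Γ(6)=...=7!·Γ(1)=5040·Γ(1)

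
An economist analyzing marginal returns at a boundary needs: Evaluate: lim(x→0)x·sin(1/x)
Squeeze theorem: -|x| ≤ x·sin(1/x) ≤ |x|
Since x → 0 as x → 0, by squeeze theorem the limit is 0

Answer: 0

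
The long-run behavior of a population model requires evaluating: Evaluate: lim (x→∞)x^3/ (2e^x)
Apply L'Hôpital 3 times (∞/∞ each time):
Eventually get 3!/(2e^x) → 0

Answer: 0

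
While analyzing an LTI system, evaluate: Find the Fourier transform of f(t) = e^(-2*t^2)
The Fourier transform of a Gaussian e^(-a*t^2) is sqrt(pi/a)*e^(-omega^2/(4a)).
With a = 2: F(omega) = sqrt(pi/2)*e^(-omega^2/8)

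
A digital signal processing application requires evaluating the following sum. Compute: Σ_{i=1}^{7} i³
Using formula: Σ i^3=[n(n + 1)/2]²=[7·8/2]²=784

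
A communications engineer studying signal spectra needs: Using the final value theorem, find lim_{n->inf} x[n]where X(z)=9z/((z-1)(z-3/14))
Final value theorem: lim x[n] = lim_{z->1} (z-1)*X(z)
(z-1)*X(z) = 9z/(z-3/14)
As z->1: 9/(1 - 3/14) = 9/(11/14) = 126/11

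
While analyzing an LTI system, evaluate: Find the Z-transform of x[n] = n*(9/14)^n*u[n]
Using the property Z{n*a^n*u[n]}=az/(z-a)^2
With a=9/14: X(z)=(9/14)z/(z - 9/14)^2, |z| > 9/14

Answer: (9/14)z/(z - 9/14)^2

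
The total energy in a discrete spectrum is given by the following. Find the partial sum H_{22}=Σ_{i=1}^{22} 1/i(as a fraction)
H_22=1 + 1/2 + 1/3 + ... + 1/22
=19093197/5173168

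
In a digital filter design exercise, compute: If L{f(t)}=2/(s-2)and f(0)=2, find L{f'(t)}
L{f'(t)}=s·F(s) - f(0)=2s/(s-2) - 2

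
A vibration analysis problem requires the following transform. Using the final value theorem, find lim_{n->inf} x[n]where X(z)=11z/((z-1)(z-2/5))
Final value theorem: lim x[n]=lim_{z->1} (z-1)*X(z)
(z-1)*X(z)=11z/(z-2/5)
As z->1: 11/(1-2/5)=11/(3/5)=55/3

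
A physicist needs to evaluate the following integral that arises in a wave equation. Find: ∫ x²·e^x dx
Integration by parts twice:
First: u=x², dv=e^x dx => x²e^x - 2∫ xe^x dx
Second: u=x, dv=e^x dx => xe^x - e^x
Combining: x²e^x - 2xe^x + 2e^x + C

Answer: e^x(x² - 2x + 2) + C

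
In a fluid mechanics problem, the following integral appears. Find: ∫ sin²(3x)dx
Using identity sin²(u) = (1 - cos(2u))/2:
∫ (1 - cos(6x))/2 dx = x/2 - sin(6x)/12 + C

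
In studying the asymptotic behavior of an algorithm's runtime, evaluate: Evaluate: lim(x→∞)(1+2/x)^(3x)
Rewrite as [(1+2/x)^x]^3.
lim(1+2/x)^x=e^2, so limit=(e^2)^3=e^6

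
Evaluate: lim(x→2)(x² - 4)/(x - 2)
Factor: (x² - 4)=(x-2)(x+2)
Cancel (x-2): lim(x→2) (x+2)=4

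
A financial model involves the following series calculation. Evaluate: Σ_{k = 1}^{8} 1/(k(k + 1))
Partial fractions: 1/(k(k + 1)) = 1/k - 1/(k + 1)
Telescoping sum: 1(1 - 1/9) = 1·8/9

Answer: 8/9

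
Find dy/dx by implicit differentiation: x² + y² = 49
Differentiate both sides: 2x + 2y·(dy/dx)=0
Solve: dy/dx=-2x/(2y)=-x/y

Answer: dy/dx=-x/y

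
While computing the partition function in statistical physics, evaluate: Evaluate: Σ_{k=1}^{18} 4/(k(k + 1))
Partial fractions: 4/(k(k+1))=4/k - 4/(k+1)
Telescoping sum: 4(1-1/19)=4·18/19

Answer: 72/19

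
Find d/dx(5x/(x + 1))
Quotient rule: (f/g)'=(f'g - fg')/g²
f=5x, f'=5
g=x + 1, g'=1

Answer: (5·(x + 1) - 5x)/(x + 1)²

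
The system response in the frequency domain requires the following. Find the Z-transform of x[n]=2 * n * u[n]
Z{n * u[n]} = z/(z-1)^2
By linearity: Z{2 * n * u[n]} = 2z/(z-1)^2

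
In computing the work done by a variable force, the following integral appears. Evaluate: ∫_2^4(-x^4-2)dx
Step 1: Find antiderivative F(x) = (-1/5)x^5 - 2x
Step 2: F(4) - F(2) = -1064/5 - (-52/5) = -1012/5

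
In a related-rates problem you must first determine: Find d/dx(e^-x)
Chain rule: d/dx[e^u]=e^u · u' where u=-x
u'=-1

Answer: -1·e^-x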